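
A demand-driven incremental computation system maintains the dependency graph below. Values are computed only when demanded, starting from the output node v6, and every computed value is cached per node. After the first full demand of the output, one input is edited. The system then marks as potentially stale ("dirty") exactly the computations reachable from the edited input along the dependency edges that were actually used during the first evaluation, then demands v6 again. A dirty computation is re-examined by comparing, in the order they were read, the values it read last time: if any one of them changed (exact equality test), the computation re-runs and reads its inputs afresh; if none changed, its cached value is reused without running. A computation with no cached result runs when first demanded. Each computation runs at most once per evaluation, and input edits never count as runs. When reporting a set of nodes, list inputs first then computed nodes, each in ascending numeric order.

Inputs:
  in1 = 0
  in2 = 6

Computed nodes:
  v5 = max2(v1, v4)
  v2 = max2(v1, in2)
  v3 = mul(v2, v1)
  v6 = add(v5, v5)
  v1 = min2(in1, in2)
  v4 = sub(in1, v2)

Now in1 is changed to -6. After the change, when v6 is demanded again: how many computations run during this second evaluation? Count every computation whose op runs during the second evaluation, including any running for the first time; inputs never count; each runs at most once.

First evaluation (everything demanded from the output):
  v1 = min2(0, 6) = 0
  v2 = max2(0, 6) = 6
  v4 = sub(0, 6) = -6
  v5 = max2(0, -6) = 0
  v6 = add(0, 0) = 0

Propagation after the edit:
  v1: runs — in1 0->-6; result -6.
  v2: runs — v1 0->-6; result 6 (same value as before).
  v4: runs — in1 0->-6; result -12.
  v5: runs — v1 0->-6; v4 -6->-12; result -6.
  v6: runs — v5 0->-6; v5 0->-6; result -12.

Computations that run: v1, v2, v4, v5, v6 — 5 in total.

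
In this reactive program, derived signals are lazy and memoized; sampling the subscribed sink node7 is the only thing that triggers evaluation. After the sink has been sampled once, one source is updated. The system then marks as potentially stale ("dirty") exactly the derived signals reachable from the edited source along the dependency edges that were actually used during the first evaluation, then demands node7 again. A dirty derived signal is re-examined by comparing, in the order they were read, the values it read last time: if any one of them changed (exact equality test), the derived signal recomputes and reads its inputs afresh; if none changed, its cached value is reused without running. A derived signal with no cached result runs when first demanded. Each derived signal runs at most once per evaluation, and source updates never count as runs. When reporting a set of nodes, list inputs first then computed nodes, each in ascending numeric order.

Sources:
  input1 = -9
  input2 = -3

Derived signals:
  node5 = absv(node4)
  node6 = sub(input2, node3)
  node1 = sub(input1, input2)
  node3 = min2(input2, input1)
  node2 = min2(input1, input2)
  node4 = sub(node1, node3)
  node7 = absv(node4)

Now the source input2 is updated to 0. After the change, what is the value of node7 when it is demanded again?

Demanding node7 again yields 0.

First demand of the output computes:
  node1 = sub(-9, -3) = -6
  node3 = min2(-3, -9) = -9
  node4 = sub(-6, -9) = 3
  node7 = absv(3) = 3

After the edit, cleaning proceeds:
  node1: a read changed (input2 -3->0) — executes, giving -9.
  node3: a read changed (input2 -3->0) — executes, giving -9 — identical to its old value.
  node4: a read changed (node1 -6->-9) — executes, giving 0.
  node7: a read changed (node4 3->0) — executes, giving 0.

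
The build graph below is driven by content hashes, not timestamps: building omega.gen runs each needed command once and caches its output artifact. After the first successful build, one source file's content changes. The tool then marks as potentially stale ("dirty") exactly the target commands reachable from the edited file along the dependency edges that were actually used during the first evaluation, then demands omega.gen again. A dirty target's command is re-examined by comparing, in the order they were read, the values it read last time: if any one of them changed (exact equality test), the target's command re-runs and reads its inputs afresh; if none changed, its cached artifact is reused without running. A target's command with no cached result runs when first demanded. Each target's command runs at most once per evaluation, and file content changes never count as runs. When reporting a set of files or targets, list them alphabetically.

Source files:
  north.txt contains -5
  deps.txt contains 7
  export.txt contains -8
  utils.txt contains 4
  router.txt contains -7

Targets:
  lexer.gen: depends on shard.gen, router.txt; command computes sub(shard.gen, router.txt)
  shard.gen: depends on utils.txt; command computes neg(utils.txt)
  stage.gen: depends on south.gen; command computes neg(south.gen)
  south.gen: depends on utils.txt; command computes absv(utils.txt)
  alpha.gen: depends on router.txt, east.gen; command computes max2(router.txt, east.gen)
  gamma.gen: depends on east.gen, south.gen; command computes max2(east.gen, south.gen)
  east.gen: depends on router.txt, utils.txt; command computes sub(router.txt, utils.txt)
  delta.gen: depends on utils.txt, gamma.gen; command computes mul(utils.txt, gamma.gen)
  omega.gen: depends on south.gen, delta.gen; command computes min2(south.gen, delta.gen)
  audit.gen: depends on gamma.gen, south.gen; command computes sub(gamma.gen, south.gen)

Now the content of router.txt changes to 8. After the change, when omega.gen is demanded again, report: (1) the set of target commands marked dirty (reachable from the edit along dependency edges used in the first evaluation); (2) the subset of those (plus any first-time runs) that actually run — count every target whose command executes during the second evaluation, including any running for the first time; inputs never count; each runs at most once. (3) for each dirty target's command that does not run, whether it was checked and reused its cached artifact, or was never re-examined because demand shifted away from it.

Initial pass — values computed on the first demand:
  east.gen = sub(-7, 4) = -11
  south.gen = absv(4) = 4
  gamma.gen = max2(-11, 4) = 4
  delta.gen = mul(4, 4) = 16
  omega.gen = min2(4, 16) = 4

Second demand — change propagation:
  east.gen: re-runs because router.txt -7->8; new result 4.
  gamma.gen: re-runs because east.gen -11->4; new result 4 (unchanged).
  delta.gen: re-examined; everything it read last time is the same (utils.txt unchanged, gamma.gen unchanged) — cache 16 kept, no run.
  omega.gen: re-examined; everything it read last time is the same (south.gen unchanged, delta.gen unchanged) — cache 4 kept, no run.

The important point: gamma.gen recomputes to an identical value, and the output ends up unchanged.

Dirty set: delta.gen, east.gen, gamma.gen, omega.gen.
Run set: east.gen, gamma.gen (2 run).
Re-examined without running (cache reused): delta.gen, omega.gen.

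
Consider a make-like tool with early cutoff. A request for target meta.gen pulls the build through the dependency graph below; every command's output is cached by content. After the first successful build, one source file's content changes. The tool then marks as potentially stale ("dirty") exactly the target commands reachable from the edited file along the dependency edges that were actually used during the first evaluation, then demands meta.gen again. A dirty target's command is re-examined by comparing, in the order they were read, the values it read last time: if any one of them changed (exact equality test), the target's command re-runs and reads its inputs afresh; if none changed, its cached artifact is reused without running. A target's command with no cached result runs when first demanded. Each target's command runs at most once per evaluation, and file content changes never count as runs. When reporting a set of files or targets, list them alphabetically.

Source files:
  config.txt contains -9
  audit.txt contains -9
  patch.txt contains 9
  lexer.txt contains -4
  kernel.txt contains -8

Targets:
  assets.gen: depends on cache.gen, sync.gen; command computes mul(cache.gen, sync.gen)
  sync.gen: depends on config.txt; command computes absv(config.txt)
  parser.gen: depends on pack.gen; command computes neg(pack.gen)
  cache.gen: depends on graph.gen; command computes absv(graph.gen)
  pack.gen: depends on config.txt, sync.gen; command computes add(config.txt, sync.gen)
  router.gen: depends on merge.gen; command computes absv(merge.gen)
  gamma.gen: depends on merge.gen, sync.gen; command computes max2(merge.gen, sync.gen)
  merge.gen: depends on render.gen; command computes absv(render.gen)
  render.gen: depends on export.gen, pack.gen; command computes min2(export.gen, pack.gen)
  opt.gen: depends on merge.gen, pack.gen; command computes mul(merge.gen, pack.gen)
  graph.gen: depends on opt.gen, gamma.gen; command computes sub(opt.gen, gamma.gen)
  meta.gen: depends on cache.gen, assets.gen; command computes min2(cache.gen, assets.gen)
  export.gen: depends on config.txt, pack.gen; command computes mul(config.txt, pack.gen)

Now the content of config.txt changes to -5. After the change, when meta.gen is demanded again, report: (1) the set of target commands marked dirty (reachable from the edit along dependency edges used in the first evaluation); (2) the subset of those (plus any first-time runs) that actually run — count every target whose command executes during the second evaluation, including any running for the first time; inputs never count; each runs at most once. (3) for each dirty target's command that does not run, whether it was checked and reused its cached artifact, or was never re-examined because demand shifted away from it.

The edit dirties: assets.gen, cache.gen, export.gen, gamma.gen, graph.gen, merge.gen, meta.gen, opt.gen, pack.gen, render.gen, sync.gen.
8 target commands run: assets.gen, cache.gen, export.gen, gamma.gen, graph.gen, meta.gen, pack.gen, sync.gen.
Cache hits after checking: merge.gen, opt.gen, render.gen.
Note where the cutoff bites: render.gen is checked, finds nothing changed, and keeps its cache.

First demand of the output computes:
  sync.gen = absv(-9) = 9
  pack.gen = add(-9, 9) = 0
  export.gen = mul(-9, 0) = 0
  render.gen = min2(0, 0) = 0
  merge.gen = absv(0) = 0
  gamma.gen = max2(0, 9) = 9
  opt.gen = mul(0, 0) = 0
  graph.gen = sub(0, 9) = -9
  cache.gen = absv(-9) = 9
  assets.gen = mul(9, 9) = 81
  meta.gen = min2(9, 81) = 9

After the edit, cleaning proceeds:
  sync.gen: a read changed (config.txt -9->-5) — executes, giving 5.
  pack.gen: a read changed (config.txt -9->-5; sync.gen 9->5) — executes, giving 0 — identical to its old value.
  export.gen: a read changed (config.txt -9->-5) — executes, giving 0 — identical to its old value.
  render.gen: dirty, but its reads are unchanged (export.gen unchanged, pack.gen unchanged); cached 0 stands.
  merge.gen: dirty, but its reads are unchanged (render.gen unchanged); cached 0 stands.
  gamma.gen: a read changed (sync.gen 9->5) — executes, giving 5.
  opt.gen: dirty, but its reads are unchanged (merge.gen unchanged, pack.gen unchanged); cached 0 stands.
  graph.gen: a read changed (gamma.gen 9->5) — executes, giving -5.
  cache.gen: a read changed (graph.gen -9->-5) — executes, giving 5.
  assets.gen: a read changed (cache.gen 9->5; sync.gen 9->5) — executes, giving 25.
  meta.gen: a read changed (cache.gen 9->5; assets.gen 81->25) — executes, giving 5.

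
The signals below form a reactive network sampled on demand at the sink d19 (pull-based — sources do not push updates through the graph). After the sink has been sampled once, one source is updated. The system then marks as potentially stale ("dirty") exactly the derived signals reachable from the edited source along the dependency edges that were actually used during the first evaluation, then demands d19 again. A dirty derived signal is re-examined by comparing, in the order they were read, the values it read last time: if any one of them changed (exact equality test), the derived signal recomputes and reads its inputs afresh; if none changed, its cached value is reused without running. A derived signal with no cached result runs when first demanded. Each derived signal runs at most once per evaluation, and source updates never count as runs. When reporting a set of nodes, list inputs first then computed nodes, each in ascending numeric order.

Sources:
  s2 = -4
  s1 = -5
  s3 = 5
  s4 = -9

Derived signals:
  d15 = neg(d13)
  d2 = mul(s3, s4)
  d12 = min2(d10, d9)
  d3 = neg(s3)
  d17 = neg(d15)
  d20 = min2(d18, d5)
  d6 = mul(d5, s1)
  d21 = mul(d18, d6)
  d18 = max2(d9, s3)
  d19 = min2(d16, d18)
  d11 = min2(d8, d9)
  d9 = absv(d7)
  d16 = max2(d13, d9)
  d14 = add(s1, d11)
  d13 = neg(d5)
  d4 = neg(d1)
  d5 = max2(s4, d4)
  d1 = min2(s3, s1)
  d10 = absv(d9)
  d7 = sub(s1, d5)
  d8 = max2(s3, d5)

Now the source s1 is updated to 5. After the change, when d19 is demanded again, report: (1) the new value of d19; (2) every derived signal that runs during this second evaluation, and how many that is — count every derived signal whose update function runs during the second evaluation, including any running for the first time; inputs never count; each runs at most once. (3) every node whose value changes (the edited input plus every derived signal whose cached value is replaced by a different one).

Initial pass — values computed on the first demand:
  d1 = min2(5, -5) = -5
  d4 = neg(-5) = 5
  d5 = max2(-9, 5) = 5
  d7 = sub(-5, 5) = -10
  d9 = absv(-10) = 10
  d13 = neg(5) = -5
  d16 = max2(-5, 10) = 10
  d18 = max2(10, 5) = 10
  d19 = min2(10, 10) = 10

Second demand — change propagation:
  d1: re-runs because s1 -5->5; new result 5.
  d4: re-runs because d1 -5->5; new result -5.
  d5: re-runs because d4 5->-5; new result -5.
  d7: re-runs because s1 -5->5; d5 5->-5; new result 10.
  d9: re-runs because d7 -10->10; new result 10 (unchanged).
  d13: re-runs because d5 5->-5; new result 5.
  d16: re-runs because d13 -5->5; new result 10 (unchanged).
  d18: re-examined; everything it read last time is the same (d9 unchanged, s3 unchanged) — cache 10 kept, no run.
  d19: re-examined; everything it read last time is the same (d16 unchanged, d18 unchanged) — cache 10 kept, no run.

The important point: at d18 every value read last time is unchanged, so the dirty flag clears without a run.

d19 now evaluates to 10.
Run set: d1, d4, d5, d7, d9, d13, d16 (7 run).
Changed values: s1, d1, d4, d5, d7, d13.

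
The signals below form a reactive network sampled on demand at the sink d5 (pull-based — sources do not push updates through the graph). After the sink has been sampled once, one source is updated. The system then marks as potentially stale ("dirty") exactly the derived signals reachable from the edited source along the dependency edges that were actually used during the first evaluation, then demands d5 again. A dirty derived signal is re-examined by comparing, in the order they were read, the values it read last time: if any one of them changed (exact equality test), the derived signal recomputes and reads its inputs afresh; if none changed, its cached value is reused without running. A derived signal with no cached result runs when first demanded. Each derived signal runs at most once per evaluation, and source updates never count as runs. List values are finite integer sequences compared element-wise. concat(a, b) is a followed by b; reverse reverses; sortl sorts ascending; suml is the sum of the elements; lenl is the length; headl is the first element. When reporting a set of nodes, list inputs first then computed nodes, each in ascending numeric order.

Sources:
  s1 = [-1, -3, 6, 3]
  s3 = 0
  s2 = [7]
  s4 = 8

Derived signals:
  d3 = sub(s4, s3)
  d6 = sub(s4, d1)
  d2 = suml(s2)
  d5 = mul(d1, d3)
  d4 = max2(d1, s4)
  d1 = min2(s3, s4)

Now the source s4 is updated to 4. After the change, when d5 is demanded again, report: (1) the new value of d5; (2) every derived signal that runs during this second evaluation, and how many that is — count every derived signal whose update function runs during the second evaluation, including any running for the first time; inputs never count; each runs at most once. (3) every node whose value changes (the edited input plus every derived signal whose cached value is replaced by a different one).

Initial pass — values computed on the first demand:
  d1 = min2(0, 8) = 0
  d3 = sub(8, 0) = 8
  d5 = mul(0, 8) = 0

Second demand — change propagation:
  d1: re-runs because s4 8->4; new result 0 (unchanged).
  d3: re-runs because s4 8->4; new result 4.
  d5: re-runs because d3 8->4; new result 0 (unchanged).

d5 now evaluates to 0.
Run set: d1, d3, d5 (3 run).
Changed values: s4, d3.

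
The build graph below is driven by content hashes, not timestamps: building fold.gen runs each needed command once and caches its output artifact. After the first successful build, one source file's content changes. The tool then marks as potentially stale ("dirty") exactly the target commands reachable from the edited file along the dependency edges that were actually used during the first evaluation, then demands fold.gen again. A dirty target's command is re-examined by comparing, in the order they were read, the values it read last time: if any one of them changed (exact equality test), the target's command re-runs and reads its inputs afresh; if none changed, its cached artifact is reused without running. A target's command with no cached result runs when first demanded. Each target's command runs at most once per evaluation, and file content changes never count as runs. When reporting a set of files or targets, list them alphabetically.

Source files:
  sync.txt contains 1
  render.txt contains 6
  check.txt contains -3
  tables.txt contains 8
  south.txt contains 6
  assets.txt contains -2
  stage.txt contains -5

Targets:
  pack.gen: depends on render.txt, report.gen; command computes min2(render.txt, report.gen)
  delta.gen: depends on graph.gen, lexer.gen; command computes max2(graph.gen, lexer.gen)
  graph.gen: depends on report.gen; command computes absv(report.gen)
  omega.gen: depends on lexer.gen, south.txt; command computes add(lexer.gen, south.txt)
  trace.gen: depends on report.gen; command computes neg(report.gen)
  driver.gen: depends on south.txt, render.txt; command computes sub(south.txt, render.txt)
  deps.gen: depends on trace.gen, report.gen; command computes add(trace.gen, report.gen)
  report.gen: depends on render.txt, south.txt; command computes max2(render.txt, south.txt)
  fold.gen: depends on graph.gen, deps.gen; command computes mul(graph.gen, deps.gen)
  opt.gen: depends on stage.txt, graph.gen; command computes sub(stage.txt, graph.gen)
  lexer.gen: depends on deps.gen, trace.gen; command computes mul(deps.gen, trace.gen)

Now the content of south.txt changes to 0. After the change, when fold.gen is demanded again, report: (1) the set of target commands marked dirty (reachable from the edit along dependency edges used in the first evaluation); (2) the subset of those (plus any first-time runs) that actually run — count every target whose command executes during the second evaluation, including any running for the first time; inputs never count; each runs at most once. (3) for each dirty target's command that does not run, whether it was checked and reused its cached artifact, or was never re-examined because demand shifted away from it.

Initial pass — values computed on the first demand:
  report.gen = max2(6, 6) = 6
  graph.gen = absv(6) = 6
  trace.gen = neg(6) = -6
  deps.gen = add(-6, 6) = 0
  fold.gen = mul(6, 0) = 0

Second demand — change propagation:
  report.gen: re-runs because south.txt 6->0; new result 6 (unchanged).
  graph.gen: re-examined; everything it read last time is the same (report.gen unchanged) — cache 6 kept, no run.
  trace.gen: re-examined; everything it read last time is the same (report.gen unchanged) — cache -6 kept, no run.
  deps.gen: re-examined; everything it read last time is the same (trace.gen unchanged, report.gen unchanged) — cache 0 kept, no run.
  fold.gen: re-examined; everything it read last time is the same (graph.gen unchanged, deps.gen unchanged) — cache 0 kept, no run.

The important point: report.gen recomputes to an identical value, and the output ends up unchanged.

Dirty set: deps.gen, fold.gen, graph.gen, report.gen, trace.gen.
Run set: report.gen (1 run).
Re-examined without running (cache reused): deps.gen, fold.gen, graph.gen, trace.gen.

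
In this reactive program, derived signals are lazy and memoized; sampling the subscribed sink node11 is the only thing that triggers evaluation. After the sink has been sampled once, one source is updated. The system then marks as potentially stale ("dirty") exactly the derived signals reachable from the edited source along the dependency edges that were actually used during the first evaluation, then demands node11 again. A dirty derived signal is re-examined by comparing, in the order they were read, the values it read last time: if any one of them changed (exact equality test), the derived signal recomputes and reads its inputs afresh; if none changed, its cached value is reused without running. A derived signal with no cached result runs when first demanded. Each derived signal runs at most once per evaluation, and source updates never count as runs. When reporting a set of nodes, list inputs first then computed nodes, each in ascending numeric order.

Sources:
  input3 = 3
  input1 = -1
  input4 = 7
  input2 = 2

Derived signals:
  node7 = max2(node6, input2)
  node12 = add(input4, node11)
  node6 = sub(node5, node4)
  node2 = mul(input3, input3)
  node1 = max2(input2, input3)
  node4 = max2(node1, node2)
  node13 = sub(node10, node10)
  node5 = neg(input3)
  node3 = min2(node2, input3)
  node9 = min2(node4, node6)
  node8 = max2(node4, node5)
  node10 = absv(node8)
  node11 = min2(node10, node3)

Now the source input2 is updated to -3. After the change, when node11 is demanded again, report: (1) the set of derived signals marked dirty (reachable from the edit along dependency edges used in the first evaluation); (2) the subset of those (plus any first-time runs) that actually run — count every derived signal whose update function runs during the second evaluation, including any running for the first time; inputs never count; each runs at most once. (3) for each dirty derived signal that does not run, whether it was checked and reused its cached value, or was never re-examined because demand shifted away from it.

The edit dirties: node1, node4, node8, node10, node11.
1 derived signals run: node1.
Cache hits after checking: node4, node8, node10, node11.
Note the absorption at node1: it re-runs yet its value is the same, leaving the output's value untouched.

First demand of the output computes:
  node1 = max2(2, 3) = 3
  node2 = mul(3, 3) = 9
  node3 = min2(9, 3) = 3
  node4 = max2(3, 9) = 9
  node5 = neg(3) = -3
  node8 = max2(9, -3) = 9
  node10 = absv(9) = 9
  node11 = min2(9, 3) = 3

After the edit, cleaning proceeds:
  node1: a read changed (input2 2->-3) — executes, giving 3 — identical to its old value.
  node4: dirty, but its reads are unchanged (node1 unchanged, node2 unchanged); cached 9 stands.
  node8: dirty, but its reads are unchanged (node4 unchanged, node5 unchanged); cached 9 stands.
  node10: dirty, but its reads are unchanged (node8 unchanged); cached 9 stands.
  node11: dirty, but its reads are unchanged (node10 unchanged, node3 unchanged); cached 3 stands.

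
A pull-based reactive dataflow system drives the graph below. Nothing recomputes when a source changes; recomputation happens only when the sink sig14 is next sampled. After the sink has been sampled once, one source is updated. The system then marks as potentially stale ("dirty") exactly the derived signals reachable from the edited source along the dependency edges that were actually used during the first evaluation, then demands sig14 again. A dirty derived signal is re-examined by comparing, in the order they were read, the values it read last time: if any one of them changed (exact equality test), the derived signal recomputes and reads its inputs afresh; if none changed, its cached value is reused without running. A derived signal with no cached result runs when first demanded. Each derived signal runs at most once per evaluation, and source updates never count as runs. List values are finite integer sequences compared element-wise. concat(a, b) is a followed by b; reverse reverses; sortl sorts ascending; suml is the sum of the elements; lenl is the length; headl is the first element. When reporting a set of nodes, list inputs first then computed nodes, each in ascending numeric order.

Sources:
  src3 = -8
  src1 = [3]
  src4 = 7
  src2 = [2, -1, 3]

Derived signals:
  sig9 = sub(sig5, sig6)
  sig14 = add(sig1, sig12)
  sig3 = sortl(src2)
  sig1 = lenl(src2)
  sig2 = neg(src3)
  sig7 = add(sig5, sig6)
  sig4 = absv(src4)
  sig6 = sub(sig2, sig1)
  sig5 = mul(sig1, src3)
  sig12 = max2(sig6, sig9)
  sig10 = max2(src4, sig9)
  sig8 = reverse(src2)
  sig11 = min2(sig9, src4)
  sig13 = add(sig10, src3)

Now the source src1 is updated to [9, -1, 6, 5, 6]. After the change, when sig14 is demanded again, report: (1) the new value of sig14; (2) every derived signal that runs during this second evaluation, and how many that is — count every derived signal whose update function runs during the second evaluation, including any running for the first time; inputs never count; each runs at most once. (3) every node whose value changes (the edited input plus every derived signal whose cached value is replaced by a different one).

New value of sig14: 8.
Derived signals that run: none — 0 in total.
Values that change: src1.
Key observation: src1 is never demanded by the output, so the edit triggers no recomputation at all.

First evaluation (everything demanded from the output):
  sig1 = lenl([2, -1, 3]) = 3
  sig2 = neg(-8) = 8
  sig5 = mul(3, -8) = -24
  sig6 = sub(8, 3) = 5
  sig9 = sub(-24, 5) = -29
  sig12 = max2(5, -29) = 5
  sig14 = add(3, 5) = 8

Propagation after the edit:
  src1 feeds no computation that the output demands — nothing is marked dirty and nothing runs.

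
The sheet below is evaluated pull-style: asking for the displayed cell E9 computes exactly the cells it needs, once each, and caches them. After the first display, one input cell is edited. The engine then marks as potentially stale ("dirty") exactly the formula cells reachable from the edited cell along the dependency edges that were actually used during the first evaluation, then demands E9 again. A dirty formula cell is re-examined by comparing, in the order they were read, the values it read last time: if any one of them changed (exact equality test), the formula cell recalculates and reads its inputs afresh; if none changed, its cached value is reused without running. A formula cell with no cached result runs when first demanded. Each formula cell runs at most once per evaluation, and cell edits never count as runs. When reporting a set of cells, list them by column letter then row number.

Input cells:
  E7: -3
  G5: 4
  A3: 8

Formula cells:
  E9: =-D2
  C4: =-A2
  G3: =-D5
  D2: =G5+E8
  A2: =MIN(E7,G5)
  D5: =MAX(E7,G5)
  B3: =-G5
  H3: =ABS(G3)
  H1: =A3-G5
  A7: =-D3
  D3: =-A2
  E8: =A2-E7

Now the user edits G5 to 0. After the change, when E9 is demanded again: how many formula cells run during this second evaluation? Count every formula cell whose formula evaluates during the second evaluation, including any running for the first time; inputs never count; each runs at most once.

First demand of the output computes:
  A2 = MIN(-3, 4) = -3
  E8 = -3 - -3 = 0
  D2 = 4 + 0 = 4
  E9 = -(4) = -4

After the edit, cleaning proceeds:
  A2: a read changed (G5 4->0) — executes, giving -3 — identical to its old value.
  E8: dirty, but its reads are unchanged (A2 unchanged, E7 unchanged); cached 0 stands.
  D2: a read changed (G5 4->0) — executes, giving 0.
  E9: a read changed (D2 4->0) — executes, giving 0.

Note where the cutoff bites: E8 is checked, finds nothing changed, and keeps its cache.

3 formula cells run: A2, D2, E9.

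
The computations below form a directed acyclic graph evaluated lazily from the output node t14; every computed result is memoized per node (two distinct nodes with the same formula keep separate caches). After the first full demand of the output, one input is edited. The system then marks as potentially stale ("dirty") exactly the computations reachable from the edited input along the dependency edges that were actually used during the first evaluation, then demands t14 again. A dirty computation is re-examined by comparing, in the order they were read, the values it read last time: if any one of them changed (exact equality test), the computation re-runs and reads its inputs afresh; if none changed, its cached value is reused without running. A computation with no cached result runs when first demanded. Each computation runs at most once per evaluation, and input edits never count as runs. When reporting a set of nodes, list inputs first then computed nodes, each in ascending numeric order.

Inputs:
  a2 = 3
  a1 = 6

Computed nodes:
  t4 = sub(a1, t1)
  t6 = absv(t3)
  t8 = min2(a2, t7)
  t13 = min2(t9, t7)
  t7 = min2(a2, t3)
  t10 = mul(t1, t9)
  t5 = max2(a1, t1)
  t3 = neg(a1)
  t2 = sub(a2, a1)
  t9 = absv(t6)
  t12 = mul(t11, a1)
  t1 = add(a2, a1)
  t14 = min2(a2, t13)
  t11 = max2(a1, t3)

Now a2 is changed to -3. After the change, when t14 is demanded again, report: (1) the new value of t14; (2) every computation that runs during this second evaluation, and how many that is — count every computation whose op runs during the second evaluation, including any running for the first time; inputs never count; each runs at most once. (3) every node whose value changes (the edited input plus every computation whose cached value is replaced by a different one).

Demanding t14 again yields -6.
2 computations run: t7, t14.
The nodes whose values change: a2.
Note where the cutoff bites: t13 is checked, finds nothing changed, and keeps its cache.

First demand of the output computes:
  t3 = neg(6) = -6
  t6 = absv(-6) = 6
  t7 = min2(3, -6) = -6
  t9 = absv(6) = 6
  t13 = min2(6, -6) = -6
  t14 = min2(3, -6) = -6

After the edit, cleaning proceeds:
  t7: a read changed (a2 3->-3) — executes, giving -6 — identical to its old value.
  t13: dirty, but its reads are unchanged (t9 unchanged, t7 unchanged); cached -6 stands.
  t14: a read changed (a2 3->-3) — executes, giving -6 — identical to its old value.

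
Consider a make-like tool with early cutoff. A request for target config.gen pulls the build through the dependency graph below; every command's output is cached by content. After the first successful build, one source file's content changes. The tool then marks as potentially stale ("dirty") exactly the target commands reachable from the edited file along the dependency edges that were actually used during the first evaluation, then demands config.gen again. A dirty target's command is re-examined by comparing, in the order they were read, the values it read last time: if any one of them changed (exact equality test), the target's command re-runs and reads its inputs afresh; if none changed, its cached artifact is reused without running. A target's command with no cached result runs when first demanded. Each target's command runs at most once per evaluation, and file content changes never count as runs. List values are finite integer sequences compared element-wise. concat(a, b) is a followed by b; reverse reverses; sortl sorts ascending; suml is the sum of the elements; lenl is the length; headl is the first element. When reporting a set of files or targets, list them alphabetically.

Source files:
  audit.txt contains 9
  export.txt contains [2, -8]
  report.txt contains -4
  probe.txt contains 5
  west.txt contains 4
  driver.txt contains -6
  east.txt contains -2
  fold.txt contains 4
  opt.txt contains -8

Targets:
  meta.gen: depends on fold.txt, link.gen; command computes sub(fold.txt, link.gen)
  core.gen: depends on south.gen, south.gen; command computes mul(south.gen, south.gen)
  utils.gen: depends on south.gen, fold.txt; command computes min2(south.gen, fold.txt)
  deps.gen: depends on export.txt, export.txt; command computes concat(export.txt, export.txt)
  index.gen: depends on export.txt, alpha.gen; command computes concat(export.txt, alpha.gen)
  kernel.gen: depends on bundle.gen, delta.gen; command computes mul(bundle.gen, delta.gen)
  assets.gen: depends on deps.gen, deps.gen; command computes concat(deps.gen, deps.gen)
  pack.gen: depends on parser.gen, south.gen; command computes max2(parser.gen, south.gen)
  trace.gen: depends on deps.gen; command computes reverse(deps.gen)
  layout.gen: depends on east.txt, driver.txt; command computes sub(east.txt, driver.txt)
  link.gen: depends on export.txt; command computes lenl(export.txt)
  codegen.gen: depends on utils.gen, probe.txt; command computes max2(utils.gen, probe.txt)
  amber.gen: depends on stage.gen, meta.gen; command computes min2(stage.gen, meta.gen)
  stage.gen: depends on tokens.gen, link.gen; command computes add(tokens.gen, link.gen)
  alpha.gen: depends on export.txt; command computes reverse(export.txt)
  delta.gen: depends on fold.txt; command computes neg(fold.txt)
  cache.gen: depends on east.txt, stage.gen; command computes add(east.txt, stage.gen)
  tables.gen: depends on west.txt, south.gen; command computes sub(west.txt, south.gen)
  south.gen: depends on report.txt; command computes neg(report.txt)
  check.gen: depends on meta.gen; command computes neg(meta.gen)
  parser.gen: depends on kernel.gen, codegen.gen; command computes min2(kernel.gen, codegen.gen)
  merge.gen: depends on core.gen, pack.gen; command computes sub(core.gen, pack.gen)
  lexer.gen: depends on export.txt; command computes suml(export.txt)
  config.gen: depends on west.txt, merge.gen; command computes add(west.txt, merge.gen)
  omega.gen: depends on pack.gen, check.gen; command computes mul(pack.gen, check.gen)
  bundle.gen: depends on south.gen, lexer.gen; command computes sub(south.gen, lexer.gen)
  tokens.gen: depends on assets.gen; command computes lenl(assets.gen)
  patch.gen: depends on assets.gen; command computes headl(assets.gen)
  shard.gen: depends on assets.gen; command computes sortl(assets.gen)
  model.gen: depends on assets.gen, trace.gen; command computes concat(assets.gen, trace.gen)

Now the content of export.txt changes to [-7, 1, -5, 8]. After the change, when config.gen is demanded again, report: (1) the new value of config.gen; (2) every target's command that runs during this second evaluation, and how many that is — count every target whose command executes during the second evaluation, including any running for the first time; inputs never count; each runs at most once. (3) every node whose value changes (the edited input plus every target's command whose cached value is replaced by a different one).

Demanding config.gen again yields 16.
5 target commands run: bundle.gen, kernel.gen, lexer.gen, pack.gen, parser.gen.
The nodes whose values change: bundle.gen, export.txt, kernel.gen, lexer.gen, parser.gen.
Note the absorption at pack.gen: it re-runs yet its value is the same, leaving the output's value untouched.

First demand of the output computes:
  delta.gen = neg(4) = -4
  lexer.gen = suml([2, -8]) = -6
  south.gen = neg(-4) = 4
  bundle.gen = sub(4, -6) = 10
  core.gen = mul(4, 4) = 16
  kernel.gen = mul(10, -4) = -40
  utils.gen = min2(4, 4) = 4
  codegen.gen = max2(4, 5) = 5
  parser.gen = min2(-40, 5) = -40
  pack.gen = max2(-40, 4) = 4
  merge.gen = sub(16, 4) = 12
  config.gen = add(4, 12) = 16

After the edit, cleaning proceeds:
  lexer.gen: a read changed (export.txt [2, -8]->[-7, 1, -5, 8]) — executes, giving -3.
  bundle.gen: a read changed (lexer.gen -6->-3) — executes, giving 7.
  kernel.gen: a read changed (bundle.gen 10->7) — executes, giving -28.
  parser.gen: a read changed (kernel.gen -40->-28) — executes, giving -28.
  pack.gen: a read changed (parser.gen -40->-28) — executes, giving 4 — identical to its old value.
  merge.gen: dirty, but its reads are unchanged (core.gen unchanged, pack.gen unchanged); cached 12 stands.
  config.gen: dirty, but its reads are unchanged (west.txt unchanged, merge.gen unchanged); cached 16 stands.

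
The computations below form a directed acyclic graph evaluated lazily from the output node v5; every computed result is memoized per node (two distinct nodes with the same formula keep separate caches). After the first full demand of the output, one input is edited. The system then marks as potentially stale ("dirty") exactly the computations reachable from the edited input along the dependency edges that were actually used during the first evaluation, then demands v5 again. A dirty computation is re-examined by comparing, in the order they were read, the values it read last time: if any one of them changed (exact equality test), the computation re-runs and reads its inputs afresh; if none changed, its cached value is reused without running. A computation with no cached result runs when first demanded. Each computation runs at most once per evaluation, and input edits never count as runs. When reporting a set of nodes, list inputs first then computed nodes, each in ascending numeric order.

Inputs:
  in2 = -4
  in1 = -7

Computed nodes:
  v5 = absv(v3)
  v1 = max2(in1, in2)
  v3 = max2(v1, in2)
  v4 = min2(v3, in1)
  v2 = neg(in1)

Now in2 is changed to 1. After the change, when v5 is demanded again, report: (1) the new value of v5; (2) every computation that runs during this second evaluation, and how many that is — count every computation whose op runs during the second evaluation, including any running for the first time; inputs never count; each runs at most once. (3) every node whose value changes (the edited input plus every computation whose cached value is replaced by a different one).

First demand of the output computes:
  v1 = max2(-7, -4) = -4
  v3 = max2(-4, -4) = -4
  v5 = absv(-4) = 4

After the edit, cleaning proceeds:
  v1: a read changed (in2 -4->1) — executes, giving 1.
  v3: a read changed (v1 -4->1; in2 -4->1) — executes, giving 1.
  v5: a read changed (v3 -4->1) — executes, giving 1.

Demanding v5 again yields 1.
3 computations run: v1, v3, v5.
The nodes whose values change: in2, v1, v3, v5.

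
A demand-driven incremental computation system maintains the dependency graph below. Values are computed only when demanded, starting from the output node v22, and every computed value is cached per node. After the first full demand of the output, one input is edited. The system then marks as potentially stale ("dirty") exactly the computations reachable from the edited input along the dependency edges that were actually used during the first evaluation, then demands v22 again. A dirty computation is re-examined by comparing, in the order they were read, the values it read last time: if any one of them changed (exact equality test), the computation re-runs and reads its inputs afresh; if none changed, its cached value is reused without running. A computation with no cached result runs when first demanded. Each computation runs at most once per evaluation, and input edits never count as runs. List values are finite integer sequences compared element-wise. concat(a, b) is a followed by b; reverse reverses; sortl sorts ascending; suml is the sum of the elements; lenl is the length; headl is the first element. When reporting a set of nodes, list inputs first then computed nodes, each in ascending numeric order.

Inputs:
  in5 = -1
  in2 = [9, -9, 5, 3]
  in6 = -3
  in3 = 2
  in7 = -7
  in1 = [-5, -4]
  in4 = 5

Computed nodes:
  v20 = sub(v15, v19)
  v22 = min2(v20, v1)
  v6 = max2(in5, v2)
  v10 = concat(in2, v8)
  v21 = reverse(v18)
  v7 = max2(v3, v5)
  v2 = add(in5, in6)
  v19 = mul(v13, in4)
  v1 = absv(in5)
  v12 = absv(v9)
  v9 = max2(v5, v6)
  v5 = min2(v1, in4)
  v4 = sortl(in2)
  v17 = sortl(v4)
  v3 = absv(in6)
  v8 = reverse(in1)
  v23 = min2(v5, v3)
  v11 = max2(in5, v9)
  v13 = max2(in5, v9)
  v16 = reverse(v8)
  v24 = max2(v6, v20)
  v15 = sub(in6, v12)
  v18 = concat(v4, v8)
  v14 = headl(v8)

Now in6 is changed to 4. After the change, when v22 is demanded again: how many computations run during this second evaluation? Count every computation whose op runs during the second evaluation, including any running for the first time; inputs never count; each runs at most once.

Computations that run: v2, v6, v9, v12, v13, v15, v19, v20, v22 — 9 in total.

First evaluation (everything demanded from the output):
  v1 = absv(-1) = 1
  v2 = add(-1, -3) = -4
  v5 = min2(1, 5) = 1
  v6 = max2(-1, -4) = -1
  v9 = max2(1, -1) = 1
  v12 = absv(1) = 1
  v13 = max2(-1, 1) = 1
  v15 = sub(-3, 1) = -4
  v19 = mul(1, 5) = 5
  v20 = sub(-4, 5) = -9
  v22 = min2(-9, 1) = -9

Propagation after the edit:
  v2: runs — in6 -3->4; result 3.
  v6: runs — v2 -4->3; result 3.
  v9: runs — v6 -1->3; result 3.
  v12: runs — v9 1->3; result 3.
  v13: runs — v9 1->3; result 3.
  v15: runs — in6 -3->4; v12 1->3; result 1.
  v19: runs — v13 1->3; result 15.
  v20: runs — v15 -4->1; v19 5->15; result -14.
  v22: runs — v20 -9->-14; result -14.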